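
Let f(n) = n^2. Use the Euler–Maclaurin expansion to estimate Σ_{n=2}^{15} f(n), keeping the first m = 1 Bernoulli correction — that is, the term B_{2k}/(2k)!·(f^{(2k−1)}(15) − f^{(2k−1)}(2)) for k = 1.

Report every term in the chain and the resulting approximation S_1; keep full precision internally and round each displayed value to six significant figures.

Integral: ∫_2^15 x^2 dx = 1122.33.
½[f(2) + f(15)] = ½[4.00000 + 225.000] = 114.500.
Integral + boundary = 1236.83.
k=1: B_{2}/(2)! × [f^{(1)}(15) − f^{(1)}(2)] = 1/12 × (30.0000 − 4.00000) = 2.16667.

S_1 ≈ 1239.00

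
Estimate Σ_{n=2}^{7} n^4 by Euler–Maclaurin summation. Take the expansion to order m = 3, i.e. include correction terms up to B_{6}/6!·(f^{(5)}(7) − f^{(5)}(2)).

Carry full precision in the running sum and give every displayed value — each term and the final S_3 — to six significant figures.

Integral: ∫_2^7 x^4 dx = 3355.00.
½[f(2) + f(7)] = ½[16.0000 + 2401.00] = 1208.50.
Running total after boundary: 4563.50.
Correction k=1: B_{2}/2! · (f^{(1)}(7) − f^{(1)}(2)) = 1/12 · (1372.00 − 32.0000) = 111.667.
Partial sum through k=1: 4675.17.
Correction k=2: B_{4}/4! · (f^{(3)}(7) − f^{(3)}(2)) = −1/720 · (168.000 − 48.0000) = -0.166667.
Partial sum through k=2: 4675.00.
Correction k=3: B_{6}/6! · (f^{(5)}(7) − f^{(5)}(2)) = 1/30240 · (0.00000 − 0.00000) = 0.00000.

S_3 ≈ 4675.00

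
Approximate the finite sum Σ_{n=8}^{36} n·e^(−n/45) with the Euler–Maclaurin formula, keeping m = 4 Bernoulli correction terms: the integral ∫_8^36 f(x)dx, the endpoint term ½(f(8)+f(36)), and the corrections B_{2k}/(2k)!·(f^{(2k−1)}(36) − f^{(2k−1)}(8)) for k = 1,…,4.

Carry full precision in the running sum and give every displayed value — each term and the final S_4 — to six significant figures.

S_4 ≈ 370.134

The integral term ∫_8^36 x·e^(−x/45) dx = 358.747.
Endpoint term: (f(8) + f(36))/2 = (6.69703 + 16.1758)/2 = 11.4364.
Integral + boundary = 370.184.
Correction k=1: B_{2}/2! · (f^{(1)}(36) − f^{(1)}(8)) = 1/12 · (0.0898658 − 0.688306) = -0.0498700.
After k=1: 370.134.
Correction k=2: B_{4}/4! · (f^{(3)}(36) − f^{(3)}(8)) = −1/720 · (0.000488160 − 0.00116670) = 9.42413e-07.
After k=2: 370.134.
Correction k=3: B_{6}/6! · (f^{(5)}(36) − f^{(5)}(8)) = 1/30240 · (4.60218e-07 − 9.84440e-07) = -1.73354e-11.
After k=3: 370.134.
Correction k=4: B_{8}/8! · (f^{(7)}(36) − f^{(7)}(8)) = −1/1209600 · (3.35491e-10 − 6.87769e-10) = 2.91235e-16.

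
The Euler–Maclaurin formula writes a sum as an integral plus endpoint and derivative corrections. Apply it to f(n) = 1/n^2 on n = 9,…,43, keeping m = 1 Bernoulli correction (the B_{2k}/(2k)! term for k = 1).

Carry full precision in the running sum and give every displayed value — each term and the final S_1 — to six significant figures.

S_1 ≈ 0.0945251

∫_9^43 1/x^2 dx evaluates to 0.0878553.
Endpoint term: (f(9) + f(43))/2 = (0.0123457 + 0.000540833)/2 = 0.00644326.
Running total after boundary: 0.0942986.
Correction k=1: B_{2}/2! · (f^{(1)}(43) − f^{(1)}(9)) = 1/12 · (-2.51550e-05 − (-0.00274348)) = 0.000226527.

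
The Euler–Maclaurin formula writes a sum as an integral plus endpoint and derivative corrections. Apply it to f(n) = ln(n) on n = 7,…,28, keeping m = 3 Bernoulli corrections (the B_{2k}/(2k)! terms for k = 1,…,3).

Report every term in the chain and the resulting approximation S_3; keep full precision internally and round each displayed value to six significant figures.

S_3 ≈ 61.3105

∫_7^28 ln(x) dx evaluates to 58.6804.
Boundary: ½(f(7) + f(28)) = ½(1.94591 + 3.33220) = 2.63906.
Integral + boundary = 61.3194.
Correction k=1: B_{2}/2! · (f^{(1)}(28) − f^{(1)}(7)) = 1/12 · (0.0357143 − 0.142857) = -0.00892857.
Partial sum through k=1: 61.3105.
Correction k=2: B_{4}/4! · (f^{(3)}(28) − f^{(3)}(7)) = −1/720 · (9.11079e-05 − 0.00583090) = 7.97194e-06.
Partial sum through k=2: 61.3105.
Correction k=3: B_{6}/6! · (f^{(5)}(28) − f^{(5)}(7)) = 1/30240 · (1.39451e-06 − 0.00142798) = -4.71753e-08.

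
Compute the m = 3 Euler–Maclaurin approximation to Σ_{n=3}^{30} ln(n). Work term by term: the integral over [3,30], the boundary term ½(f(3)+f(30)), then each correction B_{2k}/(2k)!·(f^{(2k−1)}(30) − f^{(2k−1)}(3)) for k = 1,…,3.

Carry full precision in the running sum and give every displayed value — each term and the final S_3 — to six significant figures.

S_3 ≈ 73.9651

∫_3^30 ln(x) dx evaluates to 71.7401.
Endpoint term: (f(3) + f(30))/2 = (1.09861 + 3.40120)/2 = 2.24990.
So far: 73.9900.
Order-1 term: 1/12 · (0.0333333 − 0.333333) = -0.0250000.
Running total after k=1: 73.9650.
Order-2 term: −1/720 · (7.40741e-05 − 0.0740741) = 0.000102778.
Running total after k=2: 73.9651.
Order-3 term: 1/30240 · (9.87654e-07 − 0.0987654) = -3.26602e-06.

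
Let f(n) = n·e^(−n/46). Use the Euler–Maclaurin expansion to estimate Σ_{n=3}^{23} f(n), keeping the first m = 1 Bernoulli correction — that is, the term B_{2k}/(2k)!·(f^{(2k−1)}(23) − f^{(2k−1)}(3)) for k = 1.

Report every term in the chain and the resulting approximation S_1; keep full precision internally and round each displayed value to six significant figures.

Integral: ∫_3^23 x·e^(−x/46) dx = 186.563.
Boundary: ½(f(3) + f(23)) = ½(2.81059 + 13.9502) = 8.38040.
Running total after boundary: 194.943.
Order-1 term: 1/12 · (0.303265 − 0.875764) = -0.0477082.

S_1 ≈ 194.895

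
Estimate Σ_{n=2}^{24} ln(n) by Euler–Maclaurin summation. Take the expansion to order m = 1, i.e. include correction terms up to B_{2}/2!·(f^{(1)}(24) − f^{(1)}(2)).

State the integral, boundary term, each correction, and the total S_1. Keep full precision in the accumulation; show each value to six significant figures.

The integral term ∫_2^24 ln(x) dx = 52.8870.
Endpoint term: (f(2) + f(24))/2 = (0.693147 + 3.17805)/2 = 1.93560.
Integral + boundary = 54.8226.
Order-1 term: 1/12 · (0.0416667 − 0.500000) = -0.0381944.

S_1 ≈ 54.7844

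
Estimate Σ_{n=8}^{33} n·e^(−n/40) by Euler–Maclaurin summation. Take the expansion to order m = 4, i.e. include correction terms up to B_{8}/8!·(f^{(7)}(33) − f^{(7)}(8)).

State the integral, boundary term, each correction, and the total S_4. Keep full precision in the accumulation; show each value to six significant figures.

Integral: ∫_8^33 x·e^(−x/40) dx = 292.317.
½[f(8) + f(33)] = ½[6.54985 + 14.4618] = 10.5058.
So far: 302.823.
Correction k=1: B_{2}/2! · (f^{(1)}(33) − f^{(1)}(8)) = 1/12 · (0.0766911 − 0.654985) = -0.0481911.
Running total after k=1: 302.774.
Correction k=2: B_{4}/4! · (f^{(3)}(33) − f^{(3)}(8)) = −1/720 · (0.000595726 − 0.00143278) = 1.16257e-06.
Running total after k=2: 302.774.
Correction k=3: B_{6}/6! · (f^{(5)}(33) − f^{(5)}(8)) = 1/30240 · (7.14700e-07 − 1.53512e-06) = -2.71303e-11.
Running total after k=3: 302.774.
Correction k=4: B_{8}/8! · (f^{(7)}(33) − f^{(7)}(8)) = −1/1209600 · (6.60669e-10 − 1.35922e-09) = 5.77506e-16.

S_4 ≈ 302.774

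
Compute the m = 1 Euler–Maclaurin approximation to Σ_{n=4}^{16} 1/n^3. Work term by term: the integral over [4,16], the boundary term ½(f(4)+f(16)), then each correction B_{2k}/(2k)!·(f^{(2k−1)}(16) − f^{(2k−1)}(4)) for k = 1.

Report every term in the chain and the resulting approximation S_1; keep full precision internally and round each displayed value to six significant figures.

∫_4^16 1/x^3 dx evaluates to 0.0292969.
½[f(4) + f(16)] = ½[0.0156250 + 0.000244141] = 0.00793457.
Integral + boundary = 0.0372314.
Order-1 term: 1/12 · (-4.57764e-05 − (-0.0117188)) = 0.000972748.

S_1 ≈ 0.0382042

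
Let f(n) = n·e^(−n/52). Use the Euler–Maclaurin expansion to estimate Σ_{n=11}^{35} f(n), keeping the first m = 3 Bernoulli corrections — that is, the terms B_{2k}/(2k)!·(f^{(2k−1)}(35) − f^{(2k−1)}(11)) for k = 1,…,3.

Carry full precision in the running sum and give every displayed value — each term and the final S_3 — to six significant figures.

S_3 ≈ 356.874

Integral: ∫_11^35 x·e^(−x/52) dx = 343.534.
Boundary: ½(f(11) + f(35)) = ½(8.90272 + 17.8548) = 13.3787.
Running total after boundary: 356.913.
k=1: B_{2}/(2)! × [f^{(1)}(35) − f^{(1)}(11)] = 1/12 × (0.166775 − 0.638132) = -0.0392797.
Running total after k=1: 356.874.
k=2: B_{4}/(4)! × [f^{(3)}(35) − f^{(3)}(11)] = −1/720 × (0.000438997 − 0.000834618) = 5.49474e-07.
Running total after k=2: 356.874.
k=3: B_{6}/(6)! × [f^{(5)}(35) − f^{(5)}(11)] = 1/30240 × (3.01892e-07 − 5.30045e-07) = -7.54472e-12.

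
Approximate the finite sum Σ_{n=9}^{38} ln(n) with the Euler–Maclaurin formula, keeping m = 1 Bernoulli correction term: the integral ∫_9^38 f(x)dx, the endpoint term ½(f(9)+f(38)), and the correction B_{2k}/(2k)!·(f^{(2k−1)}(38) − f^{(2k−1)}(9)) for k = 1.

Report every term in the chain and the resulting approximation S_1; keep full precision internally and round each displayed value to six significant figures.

S_1 ≈ 92.3636

Integral: ∫_9^38 ln(x) dx = 89.4533.
½[f(9) + f(38)] = ½[2.19722 + 3.63759] = 2.91741.
So far: 92.3707.
Order-1 term: 1/12 · (0.0263158 − 0.111111) = -0.00706628.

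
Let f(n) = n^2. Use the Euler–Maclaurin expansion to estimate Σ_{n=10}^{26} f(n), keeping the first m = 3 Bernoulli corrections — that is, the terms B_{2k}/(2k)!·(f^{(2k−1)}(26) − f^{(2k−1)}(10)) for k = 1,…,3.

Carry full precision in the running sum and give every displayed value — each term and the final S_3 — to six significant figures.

S_3 ≈ 5916.00

∫_10^26 x^2 dx evaluates to 5525.33.
Endpoint term: (f(10) + f(26))/2 = (100.000 + 676.000)/2 = 388.000.
So far: 5913.33.
k=1: B_{2}/(2)! × [f^{(1)}(26) − f^{(1)}(10)] = 1/12 × (52.0000 − 20.0000) = 2.66667.
After k=1: 5916.00.
k=2: B_{4}/(4)! × [f^{(3)}(26) − f^{(3)}(10)] = −1/720 × (0.00000 − 0.00000) = 0.00000.
After k=2: 5916.00.
k=3: B_{6}/(6)! × [f^{(5)}(26) − f^{(5)}(10)] = 1/30240 × (0.00000 − 0.00000) = 0.00000.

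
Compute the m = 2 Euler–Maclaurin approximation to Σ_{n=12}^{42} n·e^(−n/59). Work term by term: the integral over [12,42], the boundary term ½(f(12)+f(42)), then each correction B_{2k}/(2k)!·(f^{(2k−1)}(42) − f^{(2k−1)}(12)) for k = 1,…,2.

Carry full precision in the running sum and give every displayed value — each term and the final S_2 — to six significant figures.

The integral term ∫_12^42 x·e^(−x/59) dx = 493.806.
½[f(12) + f(42)] = ½[9.79152 + 20.6106] = 15.2011.
Integral + boundary = 509.007.
Correction k=1: B_{2}/2! · (f^{(1)}(42) − f^{(1)}(12)) = 1/12 · (0.141396 − 0.650002) = -0.0423838.
After k=1: 508.965.
Correction k=2: B_{4}/4! · (f^{(3)}(42) − f^{(3)}(12)) = −1/720 · (0.000322566 − 0.000655536) = 4.62459e-07.

S_2 ≈ 508.965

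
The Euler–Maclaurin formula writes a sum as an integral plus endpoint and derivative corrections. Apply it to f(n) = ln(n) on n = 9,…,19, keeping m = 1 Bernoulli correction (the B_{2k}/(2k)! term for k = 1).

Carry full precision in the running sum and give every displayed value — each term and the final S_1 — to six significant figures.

S_1 ≈ 28.7353

∫_9^19 ln(x) dx evaluates to 26.1693.
Endpoint term: (f(9) + f(19))/2 = (2.19722 + 2.94444)/2 = 2.57083.
Running total after boundary: 28.7402.
k=1: B_{2}/(2)! × [f^{(1)}(19) − f^{(1)}(9)] = 1/12 × (0.0526316 − 0.111111) = -0.00487329.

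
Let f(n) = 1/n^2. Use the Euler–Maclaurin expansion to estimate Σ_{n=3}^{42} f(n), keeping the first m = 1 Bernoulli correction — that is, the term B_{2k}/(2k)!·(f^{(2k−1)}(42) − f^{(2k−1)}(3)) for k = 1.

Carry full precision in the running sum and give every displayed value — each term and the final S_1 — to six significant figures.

S_1 ≈ 0.371533

Integral: ∫_3^42 1/x^2 dx = 0.309524.
Boundary: ½(f(3) + f(42)) = ½(0.111111 + 0.000566893) = 0.0558390.
Running total after boundary: 0.365363.
Correction k=1: B_{2}/2! · (f^{(1)}(42) − f^{(1)}(3)) = 1/12 · (-2.69949e-05 − (-0.0740741)) = 0.00617059.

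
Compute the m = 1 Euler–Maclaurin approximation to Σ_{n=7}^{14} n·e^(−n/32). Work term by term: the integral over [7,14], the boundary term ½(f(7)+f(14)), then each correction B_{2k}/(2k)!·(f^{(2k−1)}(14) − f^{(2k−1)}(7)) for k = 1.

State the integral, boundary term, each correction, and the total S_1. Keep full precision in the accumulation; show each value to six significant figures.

Integral: ∫_7^14 x·e^(−x/32) dx = 52.4015.
½[f(7) + f(14)] = ½[5.62466 + 9.03908] = 7.33187.
Running total after boundary: 59.7334.
Order-1 term: 1/12 · (0.363177 − 0.627752) = -0.0220479.

S_1 ≈ 59.7114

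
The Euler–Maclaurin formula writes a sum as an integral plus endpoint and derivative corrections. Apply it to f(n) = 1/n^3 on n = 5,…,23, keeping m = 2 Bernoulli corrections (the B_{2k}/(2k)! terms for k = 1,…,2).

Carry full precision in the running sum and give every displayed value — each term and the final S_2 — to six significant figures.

S_2 ≈ 0.0234897

The integral term ∫_5^23 1/x^3 dx = 0.0190548.
Endpoint term: (f(5) + f(23))/2 = (0.00800000 + 8.21895e-05)/2 = 0.00404109.
Integral + boundary = 0.0230959.
k=1: B_{2}/(2)! × [f^{(1)}(23) − f^{(1)}(5)] = 1/12 × (-1.07204e-05 − (-0.00480000)) = 0.000399107.
Partial sum through k=1: 0.0234950.
k=2: B_{4}/(4)! × [f^{(3)}(23) − f^{(3)}(5)] = −1/720 × (-4.05307e-07 − (-0.00384000)) = -5.33277e-06.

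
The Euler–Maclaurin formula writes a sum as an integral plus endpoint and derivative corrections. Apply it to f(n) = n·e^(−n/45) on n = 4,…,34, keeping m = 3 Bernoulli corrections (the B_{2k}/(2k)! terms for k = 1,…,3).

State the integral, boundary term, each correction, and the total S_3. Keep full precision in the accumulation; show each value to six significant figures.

The integral term ∫_4^34 x·e^(−x/45) dx = 347.499.
½[f(4) + f(34)] = ½[3.65979 + 15.9715] = 9.81564.
Running total after boundary: 357.315.
Order-1 term: 1/12 · (0.114828 − 0.833619) = -0.0598992.
Partial sum through k=1: 357.255.
Order-2 term: −1/720 · (0.000520655 − 0.00131532) = 1.10369e-06.
Partial sum through k=2: 357.255.
Order-3 term: 1/30240 · (4.86225e-07 − 1.09579e-06) = -2.01574e-11.

S_3 ≈ 357.255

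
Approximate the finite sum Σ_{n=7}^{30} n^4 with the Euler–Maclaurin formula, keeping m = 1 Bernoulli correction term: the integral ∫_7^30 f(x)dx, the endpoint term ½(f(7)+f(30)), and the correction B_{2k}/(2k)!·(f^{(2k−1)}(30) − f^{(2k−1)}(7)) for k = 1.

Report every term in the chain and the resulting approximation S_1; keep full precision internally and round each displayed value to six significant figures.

Integral: ∫_7^30 x^4 dx = 4.85664e+06.
Endpoint term: (f(7) + f(30))/2 = (2401.00 + 810000)/2 = 406200.
So far: 5.26284e+06.
Correction k=1: B_{2}/2! · (f^{(1)}(30) − f^{(1)}(7)) = 1/12 · (108000 − 1372.00) = 8885.67.

S_1 ≈ 5.27172e+06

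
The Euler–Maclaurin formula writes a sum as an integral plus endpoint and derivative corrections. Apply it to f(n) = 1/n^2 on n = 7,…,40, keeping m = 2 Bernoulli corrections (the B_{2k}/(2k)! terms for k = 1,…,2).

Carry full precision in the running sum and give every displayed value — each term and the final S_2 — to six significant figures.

Integral: ∫_7^40 1/x^2 dx = 0.117857.
½[f(7) + f(40)] = ½[0.0204082 + 0.000625000] = 0.0105166.
Running total after boundary: 0.128374.
k=1: B_{2}/(2)! × [f^{(1)}(40) − f^{(1)}(7)] = 1/12 × (-3.12500e-05 − (-0.00583090)) = 0.000483304.
Running total after k=1: 0.128857.
k=2: B_{4}/(4)! × [f^{(3)}(40) − f^{(3)}(7)] = −1/720 × (-2.34375e-07 − (-0.00142798)) = -1.98298e-06.

S_2 ≈ 0.128855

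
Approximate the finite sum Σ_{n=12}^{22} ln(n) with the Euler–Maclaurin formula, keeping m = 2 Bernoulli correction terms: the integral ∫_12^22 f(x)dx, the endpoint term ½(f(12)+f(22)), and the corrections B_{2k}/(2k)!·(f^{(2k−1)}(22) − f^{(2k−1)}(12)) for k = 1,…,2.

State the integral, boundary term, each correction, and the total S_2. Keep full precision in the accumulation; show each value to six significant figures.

S_2 ≈ 30.9689

Integral: ∫_12^22 ln(x) dx = 28.1841.
Boundary: ½(f(12) + f(22)) = ½(2.48491 + 3.09104) = 2.78797.
Integral + boundary = 30.9720.
Order-1 term: 1/12 · (0.0454545 − 0.0833333) = -0.00315657.
Running total after k=1: 30.9689.
Order-2 term: −1/720 · (0.000187829 − 0.00115741) = 1.34664e-06.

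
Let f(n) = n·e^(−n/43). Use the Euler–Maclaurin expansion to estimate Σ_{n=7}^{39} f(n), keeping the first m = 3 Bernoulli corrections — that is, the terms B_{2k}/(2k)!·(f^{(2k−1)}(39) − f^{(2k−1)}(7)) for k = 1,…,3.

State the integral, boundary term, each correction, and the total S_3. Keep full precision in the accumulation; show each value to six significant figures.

S_3 ≈ 414.197

∫_7^39 x·e^(−x/43) dx evaluates to 403.406.
Endpoint term: (f(7) + f(39))/2 = (5.94838 + 15.7460)/2 = 10.8472.
So far: 414.253.
Order-1 term: 1/12 · (0.0375575 − 0.711435) = -0.0561564.
Partial sum through k=1: 414.197.
Order-2 term: −1/720 · (0.000457027 − 0.00130393) = 1.17626e-06.
Partial sum through k=2: 414.197.
Order-3 term: 1/30240 · (4.83365e-07 − 1.20233e-06) = -2.37751e-11.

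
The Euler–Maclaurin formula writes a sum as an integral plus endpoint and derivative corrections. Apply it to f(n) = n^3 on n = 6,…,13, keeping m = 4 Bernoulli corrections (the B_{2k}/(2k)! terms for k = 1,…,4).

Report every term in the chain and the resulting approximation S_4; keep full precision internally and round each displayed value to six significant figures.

Integral: ∫_6^13 x^3 dx = 6816.25.
½[f(6) + f(13)] = ½[216.000 + 2197.00] = 1206.50.
Integral + boundary = 8022.75.
k=1: B_{2}/(2)! × [f^{(1)}(13) − f^{(1)}(6)] = 1/12 × (507.000 − 108.000) = 33.2500.
Partial sum through k=1: 8056.00.
k=2: B_{4}/(4)! × [f^{(3)}(13) − f^{(3)}(6)] = −1/720 × (6.00000 − 6.00000) = 0.00000.
Partial sum through k=2: 8056.00.
k=3: B_{6}/(6)! × [f^{(5)}(13) − f^{(5)}(6)] = 1/30240 × (0.00000 − 0.00000) = 0.00000.
Partial sum through k=3: 8056.00.
k=4: B_{8}/(8)! × [f^{(7)}(13) − f^{(7)}(6)] = −1/1209600 × (0.00000 − 0.00000) = 0.00000.

S_4 ≈ 8056.00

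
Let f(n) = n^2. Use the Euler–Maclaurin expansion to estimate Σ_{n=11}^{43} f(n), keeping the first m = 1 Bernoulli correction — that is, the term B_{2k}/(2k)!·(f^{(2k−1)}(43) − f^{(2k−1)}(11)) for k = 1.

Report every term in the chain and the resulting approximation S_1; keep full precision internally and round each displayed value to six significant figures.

The integral term ∫_11^43 x^2 dx = 26058.7.
½[f(11) + f(43)] = ½[121.000 + 1849.00] = 985.000.
Integral + boundary = 27043.7.
Order-1 term: 1/12 · (86.0000 − 22.0000) = 5.33333.

S_1 ≈ 27049.0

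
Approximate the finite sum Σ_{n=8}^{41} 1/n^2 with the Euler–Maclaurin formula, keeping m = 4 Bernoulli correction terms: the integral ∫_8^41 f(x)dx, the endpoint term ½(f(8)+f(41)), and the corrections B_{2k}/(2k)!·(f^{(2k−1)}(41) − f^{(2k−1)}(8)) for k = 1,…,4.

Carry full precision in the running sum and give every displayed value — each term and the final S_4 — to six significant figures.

S_4 ≈ 0.109042

Integral: ∫_8^41 1/x^2 dx = 0.100610.
½[f(8) + f(41)] = ½[0.0156250 + 0.000594884] = 0.00810994.
Integral + boundary = 0.108720.
Order-1 term: 1/12 · (-2.90187e-05 − (-0.00390625)) = 0.000323103.
Partial sum through k=1: 0.109043.
Order-2 term: −1/720 · (-2.07153e-07 − (-0.000732422)) = -1.01696e-06.
Partial sum through k=2: 0.109042.
Order-3 term: 1/30240 · (-3.69697e-09 − (-0.000343323)) = 1.13531e-08.
Partial sum through k=3: 0.109042.
Order-4 term: −1/1209600 · (-1.23159e-10 − (-0.000300407)) = -2.48353e-10.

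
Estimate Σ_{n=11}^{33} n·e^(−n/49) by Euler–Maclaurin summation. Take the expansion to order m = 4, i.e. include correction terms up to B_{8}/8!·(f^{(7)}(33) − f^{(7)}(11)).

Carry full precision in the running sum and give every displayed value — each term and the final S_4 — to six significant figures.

S_4 ≈ 312.682

Integral: ∫_11^33 x·e^(−x/49) dx = 299.912.
Boundary: ½(f(11) + f(33)) = ½(8.78816 + 16.8279) = 12.8080.
So far: 312.720.
Order-1 term: 1/12 · (0.166510 − 0.619574) = -0.0377553.
Running total after k=1: 312.682.
Order-2 term: −1/720 · (0.000494120 − 0.000923541) = 5.96417e-07.
Running total after k=2: 312.682.
Order-3 term: 1/30240 · (3.82711e-07 − 6.61821e-07) = -9.22983e-12.
Running total after k=3: 312.682.
Order-4 term: −1/1209600 · (2.33080e-10 − 3.91085e-10) = 1.30626e-16.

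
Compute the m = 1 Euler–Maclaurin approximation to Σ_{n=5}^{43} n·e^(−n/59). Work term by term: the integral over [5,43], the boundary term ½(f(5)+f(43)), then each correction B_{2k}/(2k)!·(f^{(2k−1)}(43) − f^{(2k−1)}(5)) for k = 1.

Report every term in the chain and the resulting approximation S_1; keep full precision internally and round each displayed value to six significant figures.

S_1 ≈ 578.224

Integral: ∫_5^43 x·e^(−x/59) dx = 565.613.
½[f(5) + f(43)] = ½[4.59373 + 20.7467] = 12.6702.
So far: 578.283.
Order-1 term: 1/12 · (0.130842 − 0.840886) = -0.0591703.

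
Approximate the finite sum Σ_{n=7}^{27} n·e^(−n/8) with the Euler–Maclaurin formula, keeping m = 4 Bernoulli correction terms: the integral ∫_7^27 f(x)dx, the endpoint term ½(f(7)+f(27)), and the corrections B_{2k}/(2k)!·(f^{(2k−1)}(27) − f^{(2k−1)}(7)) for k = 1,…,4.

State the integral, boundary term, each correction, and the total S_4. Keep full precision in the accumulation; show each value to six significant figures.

S_4 ≈ 42.3522

Integral: ∫_7^27 x·e^(−x/8) dx = 40.4424.
Boundary: ½(f(7) + f(27)) = ½(2.91803 + 0.923889) = 1.92096.
So far: 42.3633.
Correction k=1: B_{2}/2! · (f^{(1)}(27) − f^{(1)}(7)) = 1/12 · (-0.0812680 − 0.0521078) = -0.0111146.
After k=1: 42.3522.
Correction k=2: B_{4}/4! · (f^{(3)}(27) − f^{(3)}(7)) = −1/720 · (-0.000200497 − 0.0138411) = 1.95022e-05.
After k=2: 42.3522.
Correction k=3: B_{6}/6! · (f^{(5)}(27) − f^{(5)}(7)) = 1/30240 · (1.35753e-05 − 0.000419813) = -1.34338e-08.
After k=3: 42.3522.
Correction k=4: B_{8}/8! · (f^{(7)}(27) − f^{(7)}(7)) = −1/1209600 · (4.73178e-07 − 9.73999e-06) = 7.66105e-12.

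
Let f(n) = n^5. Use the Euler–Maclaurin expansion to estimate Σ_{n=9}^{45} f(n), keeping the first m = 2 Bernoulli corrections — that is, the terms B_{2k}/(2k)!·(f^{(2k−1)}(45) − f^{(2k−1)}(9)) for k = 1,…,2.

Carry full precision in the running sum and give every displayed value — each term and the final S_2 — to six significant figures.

S_2 ≈ 1.47787e+09

∫_9^45 x^5 dx evaluates to 1.38387e+09.
Endpoint term: (f(9) + f(45))/2 = (59049.0 + 1.84528e+08)/2 = 9.22936e+07.
So far: 1.47617e+09.
k=1: B_{2}/(2)! × [f^{(1)}(45) − f^{(1)}(9)] = 1/12 × (2.05031e+07 − 32805.0) = 1.70586e+06.
Running total after k=1: 1.47787e+09.
k=2: B_{4}/(4)! × [f^{(3)}(45) − f^{(3)}(9)] = −1/720 × (121500 − 4860.00) = -162.000.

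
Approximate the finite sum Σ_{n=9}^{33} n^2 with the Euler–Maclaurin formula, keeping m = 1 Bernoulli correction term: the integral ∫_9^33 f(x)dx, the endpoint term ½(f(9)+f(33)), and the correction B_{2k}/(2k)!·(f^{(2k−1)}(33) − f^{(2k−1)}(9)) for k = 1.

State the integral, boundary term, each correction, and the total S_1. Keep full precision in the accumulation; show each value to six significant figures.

∫_9^33 x^2 dx evaluates to 11736.0.
Boundary: ½(f(9) + f(33)) = ½(81.0000 + 1089.00) = 585.000.
So far: 12321.0.
Correction k=1: B_{2}/2! · (f^{(1)}(33) − f^{(1)}(9)) = 1/12 · (66.0000 − 18.0000) = 4.00000.

S_1 ≈ 12325.0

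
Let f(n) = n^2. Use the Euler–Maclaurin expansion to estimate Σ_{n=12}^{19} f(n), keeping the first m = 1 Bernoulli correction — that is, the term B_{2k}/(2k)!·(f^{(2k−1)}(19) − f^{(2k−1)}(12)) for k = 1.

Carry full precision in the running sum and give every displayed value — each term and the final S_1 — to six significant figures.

Integral: ∫_12^19 x^2 dx = 1710.33.
Boundary: ½(f(12) + f(19)) = ½(144.000 + 361.000) = 252.500.
So far: 1962.83.
Correction k=1: B_{2}/2! · (f^{(1)}(19) − f^{(1)}(12)) = 1/12 · (38.0000 − 24.0000) = 1.16667.

S_1 ≈ 1964.00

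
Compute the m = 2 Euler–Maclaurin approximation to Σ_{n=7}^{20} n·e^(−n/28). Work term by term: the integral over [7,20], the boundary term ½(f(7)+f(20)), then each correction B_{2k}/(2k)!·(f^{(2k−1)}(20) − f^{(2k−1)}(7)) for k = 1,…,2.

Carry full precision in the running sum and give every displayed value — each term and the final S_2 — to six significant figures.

Integral: ∫_7^20 x·e^(−x/28) dx = 105.281.
Endpoint term: (f(7) + f(20))/2 = (5.45161 + 9.79083)/2 = 7.62122.
Running total after boundary: 112.902.
Correction k=1: B_{2}/2! · (f^{(1)}(20) − f^{(1)}(7)) = 1/12 · (0.139869 − 0.584101) = -0.0370193.
Running total after k=1: 112.865.
Correction k=2: B_{4}/4! · (f^{(3)}(20) − f^{(3)}(7)) = −1/720 · (0.00142724 − 0.00273176) = 1.81184e-06.

S_2 ≈ 112.865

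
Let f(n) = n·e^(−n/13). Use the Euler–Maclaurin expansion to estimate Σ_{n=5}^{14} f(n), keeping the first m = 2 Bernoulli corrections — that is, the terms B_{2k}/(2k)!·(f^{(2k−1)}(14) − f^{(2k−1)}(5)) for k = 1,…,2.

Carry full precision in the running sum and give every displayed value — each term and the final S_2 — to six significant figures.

The integral term ∫_5^14 x·e^(−x/13) dx = 39.7213.
½[f(5) + f(14)] = ½[3.40356 + 4.76899] = 4.08628.
Integral + boundary = 43.8076.
k=1: B_{2}/(2)! × [f^{(1)}(14) − f^{(1)}(5)] = 1/12 × (-0.0262032 − 0.418900) = -0.0370919.
Partial sum through k=1: 43.7705.
k=2: B_{4}/(4)! × [f^{(3)}(14) − f^{(3)}(5)] = −1/720 × (0.00387622 − 0.0105345) = 9.24757e-06.

S_2 ≈ 43.7705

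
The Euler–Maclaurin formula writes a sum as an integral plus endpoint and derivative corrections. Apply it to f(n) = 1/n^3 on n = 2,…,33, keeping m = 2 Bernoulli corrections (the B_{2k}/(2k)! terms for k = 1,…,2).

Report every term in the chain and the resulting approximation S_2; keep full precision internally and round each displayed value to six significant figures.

∫_2^33 1/x^3 dx evaluates to 0.124541.
½[f(2) + f(33)] = ½[0.125000 + 2.78265e-05] = 0.0625139.
Running total after boundary: 0.187055.
k=1: B_{2}/(2)! × [f^{(1)}(33) − f^{(1)}(2)] = 1/12 × (-2.52968e-06 − (-0.187500)) = 0.0156248.
Running total after k=1: 0.202680.
k=2: B_{4}/(4)! × [f^{(3)}(33) − f^{(3)}(2)] = −1/720 × (-4.64588e-08 − (-0.937500)) = -0.00130208.

S_2 ≈ 0.201377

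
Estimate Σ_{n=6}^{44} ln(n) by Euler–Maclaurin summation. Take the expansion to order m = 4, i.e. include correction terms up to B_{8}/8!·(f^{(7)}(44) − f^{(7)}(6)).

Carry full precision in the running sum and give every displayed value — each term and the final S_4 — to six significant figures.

S_4 ≈ 120.530

Integral: ∫_6^44 ln(x) dx = 117.754.
Boundary: ½(f(6) + f(44)) = ½(1.79176 + 3.78419) = 2.78797.
Running total after boundary: 120.542.
Correction k=1: B_{2}/2! · (f^{(1)}(44) − f^{(1)}(6)) = 1/12 · (0.0227273 − 0.166667) = -0.0119949.
After k=1: 120.530.
Correction k=2: B_{4}/4! · (f^{(3)}(44) − f^{(3)}(6)) = −1/720 · (2.34786e-05 − 0.00925926) = 1.28275e-05.
After k=2: 120.530.
Correction k=3: B_{6}/6! · (f^{(5)}(44) − f^{(5)}(6)) = 1/30240 · (1.45528e-07 − 0.00308642) = -1.02059e-07.
After k=3: 120.530.
Correction k=4: B_{8}/8! · (f^{(7)}(44) − f^{(7)}(6)) = −1/1209600 · (2.25509e-09 − 0.00257202) = 2.12633e-09.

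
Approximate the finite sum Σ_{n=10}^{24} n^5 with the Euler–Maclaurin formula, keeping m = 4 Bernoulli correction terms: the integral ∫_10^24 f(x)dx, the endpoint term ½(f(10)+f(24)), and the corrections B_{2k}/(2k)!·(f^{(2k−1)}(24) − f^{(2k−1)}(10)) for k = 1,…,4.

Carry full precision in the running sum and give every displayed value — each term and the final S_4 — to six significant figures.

S_4 ≈ 3.58492e+07

∫_10^24 x^5 dx evaluates to 3.16838e+07.
Boundary: ½(f(10) + f(24)) = ½(100000 + 7.96262e+06) = 4.03131e+06.
Running total after boundary: 3.57151e+07.
Correction k=1: B_{2}/2! · (f^{(1)}(24) − f^{(1)}(10)) = 1/12 · (1.65888e+06 − 50000.0) = 134073.
Running total after k=1: 3.58492e+07.
Correction k=2: B_{4}/4! · (f^{(3)}(24) − f^{(3)}(10)) = −1/720 · (34560.0 − 6000.00) = -39.6667.
Running total after k=2: 3.58492e+07.
Correction k=3: B_{6}/6! · (f^{(5)}(24) − f^{(5)}(10)) = 1/30240 · (120.000 − 120.000) = 0.00000.
Running total after k=3: 3.58492e+07.
Correction k=4: B_{8}/8! · (f^{(7)}(24) − f^{(7)}(10)) = −1/1209600 · (0.00000 − 0.00000) = 0.00000.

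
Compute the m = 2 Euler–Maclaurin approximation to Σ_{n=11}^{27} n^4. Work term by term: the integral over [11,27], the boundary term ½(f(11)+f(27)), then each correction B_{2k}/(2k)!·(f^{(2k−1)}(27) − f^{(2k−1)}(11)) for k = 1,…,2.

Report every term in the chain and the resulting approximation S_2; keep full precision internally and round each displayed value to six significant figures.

∫_11^27 x^4 dx evaluates to 2.83757e+06.
½[f(11) + f(27)] = ½[14641.0 + 531441] = 273041.
So far: 3.11061e+06.
k=1: B_{2}/(2)! × [f^{(1)}(27) − f^{(1)}(11)] = 1/12 × (78732.0 − 5324.00) = 6117.33.
Partial sum through k=1: 3.11673e+06.
k=2: B_{4}/(4)! × [f^{(3)}(27) − f^{(3)}(11)] = −1/720 × (648.000 − 264.000) = -0.533333.

S_2 ≈ 3.11673e+06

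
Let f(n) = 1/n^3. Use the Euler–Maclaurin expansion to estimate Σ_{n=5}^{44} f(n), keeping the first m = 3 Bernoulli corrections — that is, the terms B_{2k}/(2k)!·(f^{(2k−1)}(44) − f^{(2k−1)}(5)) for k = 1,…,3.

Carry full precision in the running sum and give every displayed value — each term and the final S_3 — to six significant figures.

S_3 ≈ 0.0241424

Integral: ∫_5^44 1/x^3 dx = 0.0197417.
Boundary: ½(f(5) + f(44)) = ½(0.00800000 + 1.17393e-05) = 0.00400587.
Running total after boundary: 0.0237476.
k=1: B_{2}/(2)! × [f^{(1)}(44) − f^{(1)}(5)] = 1/12 × (-8.00406e-07 − (-0.00480000)) = 0.000399933.
Partial sum through k=1: 0.0241475.
k=2: B_{4}/(4)! × [f^{(3)}(44) − f^{(3)}(5)] = −1/720 × (-8.26866e-09 − (-0.00384000)) = -5.33332e-06.
Partial sum through k=2: 0.0241422.
k=3: B_{6}/(6)! × [f^{(5)}(44) − f^{(5)}(5)] = 1/30240 × (-1.79382e-10 − (-0.00645120)) = 2.13333e-07.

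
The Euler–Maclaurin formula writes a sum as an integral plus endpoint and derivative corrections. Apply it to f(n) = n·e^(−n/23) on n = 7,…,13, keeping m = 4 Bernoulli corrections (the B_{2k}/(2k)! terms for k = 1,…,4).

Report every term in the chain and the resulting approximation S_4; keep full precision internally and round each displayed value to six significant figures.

Integral: ∫_7^13 x·e^(−x/23) dx = 38.4470.
½[f(7) + f(13)] = ½[5.16323 + 7.38708] = 6.27515.
So far: 44.7222.
Correction k=1: B_{2}/2! · (f^{(1)}(13) − f^{(1)}(7)) = 1/12 · (0.247059 − 0.513116) = -0.0221714.
Partial sum through k=1: 44.7000.
Correction k=2: B_{4}/4! · (f^{(3)}(13) − f^{(3)}(7)) = −1/720 · (0.00261537 − 0.00375865) = 1.58788e-06.
Partial sum through k=2: 44.7000.
Correction k=3: B_{6}/6! · (f^{(5)}(13) − f^{(5)}(7)) = 1/30240 · (9.00513e-06 − 1.23768e-05) = -1.11497e-10.
Partial sum through k=3: 44.7000.
Correction k=4: B_{8}/8! · (f^{(7)}(13) − f^{(7)}(7)) = −1/1209600 · (2.46999e-08 − 3.33618e-08) = 7.16091e-15.

S_4 ≈ 44.7000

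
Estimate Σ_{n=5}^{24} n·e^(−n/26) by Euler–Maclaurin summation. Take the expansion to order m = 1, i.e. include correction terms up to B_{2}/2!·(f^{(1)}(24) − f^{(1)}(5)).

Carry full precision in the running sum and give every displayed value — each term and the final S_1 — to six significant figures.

∫_5^24 x·e^(−x/26) dx evaluates to 148.510.
Boundary: ½(f(5) + f(24)) = ½(4.12526 + 9.53507) = 6.83017.
So far: 155.340.
Correction k=1: B_{2}/2! · (f^{(1)}(24) − f^{(1)}(5)) = 1/12 · (0.0305611 − 0.666389) = -0.0529857.

S_1 ≈ 155.287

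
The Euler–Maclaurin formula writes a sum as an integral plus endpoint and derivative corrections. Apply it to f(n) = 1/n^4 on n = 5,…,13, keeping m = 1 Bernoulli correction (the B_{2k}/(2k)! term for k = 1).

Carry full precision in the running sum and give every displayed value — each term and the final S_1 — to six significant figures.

S_1 ≈ 0.00343822

∫_5^13 1/x^4 dx evaluates to 0.00251494.
Boundary: ½(f(5) + f(13)) = ½(0.00160000 + 3.50128e-05) = 0.000817506.
Integral + boundary = 0.00333245.
Correction k=1: B_{2}/2! · (f^{(1)}(13) − f^{(1)}(5)) = 1/12 · (-1.07732e-05 − (-0.00128000)) = 0.000105769.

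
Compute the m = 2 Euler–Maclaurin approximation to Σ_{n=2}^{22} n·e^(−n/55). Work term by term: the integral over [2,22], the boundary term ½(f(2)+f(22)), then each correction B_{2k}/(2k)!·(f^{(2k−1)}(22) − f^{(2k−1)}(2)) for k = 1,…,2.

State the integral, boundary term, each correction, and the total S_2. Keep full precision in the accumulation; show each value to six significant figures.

The integral term ∫_2^22 x·e^(−x/55) dx = 184.242.
½[f(2) + f(22)] = ½[1.92858 + 14.7470] = 8.33781.
Integral + boundary = 192.580.
k=1: B_{2}/(2)! × [f^{(1)}(22) − f^{(1)}(2)] = 1/12 × (0.402192 − 0.929225) = -0.0439194.
Partial sum through k=1: 192.536.
k=2: B_{4}/(4)! × [f^{(3)}(22) − f^{(3)}(2)] = −1/720 × (0.000576143 − 0.000944728) = 5.11924e-07.

S_2 ≈ 192.536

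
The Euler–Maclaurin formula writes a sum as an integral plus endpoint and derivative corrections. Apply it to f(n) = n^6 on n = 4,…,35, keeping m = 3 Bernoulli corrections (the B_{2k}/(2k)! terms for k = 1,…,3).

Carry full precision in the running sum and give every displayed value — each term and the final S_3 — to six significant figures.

S_3 ≈ 1.01367e+10

The integral term ∫_4^35 x^6 dx = 9.19133e+09.
Boundary: ½(f(4) + f(35)) = ½(4096.00 + 1.83827e+09) = 9.19135e+08.
Integral + boundary = 1.01105e+10.
Correction k=1: B_{2}/2! · (f^{(1)}(35) − f^{(1)}(4)) = 1/12 · (3.15131e+08 − 6144.00) = 2.62604e+07.
Partial sum through k=1: 1.01367e+10.
Correction k=2: B_{4}/4! · (f^{(3)}(35) − f^{(3)}(4)) = −1/720 · (5.14500e+06 − 7680.00) = -7135.17.
Partial sum through k=2: 1.01367e+10.
Correction k=3: B_{6}/6! · (f^{(5)}(35) − f^{(5)}(4)) = 1/30240 · (25200.0 − 2880.00) = 0.738095.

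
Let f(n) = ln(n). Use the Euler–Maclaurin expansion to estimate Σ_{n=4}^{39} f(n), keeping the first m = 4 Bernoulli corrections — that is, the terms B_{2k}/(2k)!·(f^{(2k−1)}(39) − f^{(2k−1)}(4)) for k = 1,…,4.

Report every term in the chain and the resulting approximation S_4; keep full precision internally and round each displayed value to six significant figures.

Integral: ∫_4^39 ln(x) dx = 102.334.
½[f(4) + f(39)] = ½[1.38629 + 3.66356] = 2.52493.
Integral + boundary = 104.859.
Order-1 term: 1/12 · (0.0256410 − 0.250000) = -0.0186966.
Partial sum through k=1: 104.840.
Order-2 term: −1/720 · (3.37160e-05 − 0.0312500) = 4.33559e-05.
Partial sum through k=2: 104.840.
Order-3 term: 1/30240 · (2.66004e-07 − 0.0234375) = -7.75041e-07.
Partial sum through k=3: 104.840.
Order-4 term: −1/1209600 · (5.24663e-09 − 0.0439453) = 3.63304e-08.

S_4 ≈ 104.840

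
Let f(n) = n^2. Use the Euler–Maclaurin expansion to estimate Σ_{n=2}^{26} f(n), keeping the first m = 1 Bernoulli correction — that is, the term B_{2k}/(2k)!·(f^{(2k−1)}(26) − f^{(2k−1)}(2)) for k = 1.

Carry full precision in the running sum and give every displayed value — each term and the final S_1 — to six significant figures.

Integral: ∫_2^26 x^2 dx = 5856.00.
½[f(2) + f(26)] = ½[4.00000 + 676.000] = 340.000.
Running total after boundary: 6196.00.
k=1: B_{2}/(2)! × [f^{(1)}(26) − f^{(1)}(2)] = 1/12 × (52.0000 − 4.00000) = 4.00000.

S_1 ≈ 6200.00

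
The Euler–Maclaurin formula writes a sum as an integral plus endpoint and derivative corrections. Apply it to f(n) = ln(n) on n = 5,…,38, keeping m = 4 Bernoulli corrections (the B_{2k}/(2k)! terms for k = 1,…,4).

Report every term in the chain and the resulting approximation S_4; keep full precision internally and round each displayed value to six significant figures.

S_4 ≈ 99.7901

∫_5^38 ln(x) dx evaluates to 97.1811.
Endpoint term: (f(5) + f(38))/2 = (1.60944 + 3.63759)/2 = 2.62351.
Integral + boundary = 99.8046.
k=1: B_{2}/(2)! × [f^{(1)}(38) − f^{(1)}(5)] = 1/12 × (0.0263158 − 0.200000) = -0.0144737.
Running total after k=1: 99.7901.
k=2: B_{4}/(4)! × [f^{(3)}(38) − f^{(3)}(5)] = −1/720 × (3.64485e-05 − 0.0160000) = 2.21716e-05.
Running total after k=2: 99.7901.
k=3: B_{6}/(6)! × [f^{(5)}(38) − f^{(5)}(5)] = 1/30240 × (3.02896e-07 − 0.00768000) = -2.53958e-07.
Running total after k=3: 99.7901.
k=4: B_{8}/(8)! × [f^{(7)}(38) − f^{(7)}(5)] = −1/1209600 × (6.29285e-09 − 0.00921600) = 7.61904e-09.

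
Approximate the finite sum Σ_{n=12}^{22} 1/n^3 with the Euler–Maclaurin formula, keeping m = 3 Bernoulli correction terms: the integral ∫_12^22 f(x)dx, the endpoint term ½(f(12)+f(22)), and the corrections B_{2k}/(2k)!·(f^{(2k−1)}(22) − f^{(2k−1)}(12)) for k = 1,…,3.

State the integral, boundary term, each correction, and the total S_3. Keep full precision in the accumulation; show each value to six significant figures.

Integral: ∫_12^22 1/x^3 dx = 0.00243916.
Endpoint term: (f(12) + f(22))/2 = (0.000578704 + 9.39144e-05)/2 = 0.000336309.
Integral + boundary = 0.00277547.
Order-1 term: 1/12 · (-1.28065e-05 − (-0.000144676)) = 1.09891e-05.
After k=1: 0.00278646.
Order-2 term: −1/720 · (-5.29194e-07 − (-2.00939e-05)) = -2.71732e-08.
After k=2: 0.00278644.
Order-3 term: 1/30240 · (-4.59218e-08 − (-5.86071e-06)) = 1.92288e-10.

S_3 ≈ 0.00278644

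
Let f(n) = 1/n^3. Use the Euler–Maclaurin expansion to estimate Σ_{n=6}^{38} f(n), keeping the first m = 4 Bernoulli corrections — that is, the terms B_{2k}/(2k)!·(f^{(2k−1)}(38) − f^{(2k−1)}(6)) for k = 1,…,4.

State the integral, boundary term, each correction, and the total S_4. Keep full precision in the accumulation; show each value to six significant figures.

The integral term ∫_6^38 1/x^3 dx = 0.0135426.
Endpoint term: (f(6) + f(38))/2 = (0.00462963 + 1.82242e-05)/2 = 0.00232393.
Integral + boundary = 0.0158666.
Correction k=1: B_{2}/2! · (f^{(1)}(38) − f^{(1)}(6)) = 1/12 · (-1.43876e-06 − (-0.00231481)) = 0.000192781.
Running total after k=1: 0.0160593.
Correction k=2: B_{4}/4! · (f^{(3)}(38) − f^{(3)}(6)) = −1/720 · (-1.99274e-08 − (-0.00128601)) = -1.78609e-06.
Running total after k=2: 0.0160576.
Correction k=3: B_{6}/6! · (f^{(5)}(38) − f^{(5)}(6)) = 1/30240 · (-5.79605e-10 − (-0.00150034)) = 4.96145e-08.
Running total after k=3: 0.0160576.
Correction k=4: B_{8}/8! · (f^{(7)}(38) − f^{(7)}(6)) = −1/1209600 · (-2.88999e-11 − (-0.00300069)) = -2.48073e-09.

S_4 ≈ 0.0160576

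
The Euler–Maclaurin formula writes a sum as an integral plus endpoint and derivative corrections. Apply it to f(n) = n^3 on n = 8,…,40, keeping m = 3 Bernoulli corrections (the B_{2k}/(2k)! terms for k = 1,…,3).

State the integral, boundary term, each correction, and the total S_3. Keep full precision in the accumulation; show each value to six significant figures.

S_3 ≈ 671616

∫_8^40 x^3 dx evaluates to 638976.
½[f(8) + f(40)] = ½[512.000 + 64000.0] = 32256.0.
Integral + boundary = 671232.
k=1: B_{2}/(2)! × [f^{(1)}(40) − f^{(1)}(8)] = 1/12 × (4800.00 − 192.000) = 384.000.
After k=1: 671616.
k=2: B_{4}/(4)! × [f^{(3)}(40) − f^{(3)}(8)] = −1/720 × (6.00000 − 6.00000) = 0.00000.
After k=2: 671616.
k=3: B_{6}/(6)! × [f^{(5)}(40) − f^{(5)}(8)] = 1/30240 × (0.00000 − 0.00000) = 0.00000.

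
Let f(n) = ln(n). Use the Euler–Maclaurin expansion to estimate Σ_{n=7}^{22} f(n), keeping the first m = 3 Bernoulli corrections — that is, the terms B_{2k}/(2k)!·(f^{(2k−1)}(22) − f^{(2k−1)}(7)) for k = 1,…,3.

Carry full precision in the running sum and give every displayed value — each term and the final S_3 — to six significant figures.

∫_7^22 ln(x) dx evaluates to 39.3816.
½[f(7) + f(22)] = ½[1.94591 + 3.09104] = 2.51848.
Running total after boundary: 41.9000.
k=1: B_{2}/(2)! × [f^{(1)}(22) − f^{(1)}(7)] = 1/12 × (0.0454545 − 0.142857) = -0.00811688.
After k=1: 41.8919.
k=2: B_{4}/(4)! × [f^{(3)}(22) − f^{(3)}(7)] = −1/720 × (0.000187829 − 0.00583090) = 7.83760e-06.
After k=2: 41.8919.
k=3: B_{6}/(6)! × [f^{(5)}(22) − f^{(5)}(7)] = 1/30240 × (4.65691e-06 − 0.00142798) = -4.70674e-08.

S_3 ≈ 41.8919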